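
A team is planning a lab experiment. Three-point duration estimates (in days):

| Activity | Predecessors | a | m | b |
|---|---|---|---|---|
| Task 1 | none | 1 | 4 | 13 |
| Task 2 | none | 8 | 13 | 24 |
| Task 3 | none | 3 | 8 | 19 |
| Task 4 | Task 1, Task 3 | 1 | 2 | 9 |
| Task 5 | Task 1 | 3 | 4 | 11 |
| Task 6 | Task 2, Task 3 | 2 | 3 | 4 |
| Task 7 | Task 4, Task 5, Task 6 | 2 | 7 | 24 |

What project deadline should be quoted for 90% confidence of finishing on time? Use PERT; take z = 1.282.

31.8 days

te_Task 1 = (1 + 4·4 + 13)/6 = 30/6 = 5; σ²_Task 1 = ((13−1)/6)² = 4.000
te_Task 2 = (8 + 4·13 + 24)/6 = 84/6 = 14; σ²_Task 2 = ((24−8)/6)² = 7.111
te_Task 3 = (3 + 4·8 + 19)/6 = 54/6 = 9; σ²_Task 3 = ((19−3)/6)² = 7.111
te_Task 4 = (1 + 4·2 + 9)/6 = 18/6 = 3; σ²_Task 4 = ((9−1)/6)² = 1.778
te_Task 5 = (3 + 4·4 + 11)/6 = 30/6 = 5; σ²_Task 5 = ((11−3)/6)² = 1.778
te_Task 6 = (2 + 4·3 + 4)/6 = 18/6 = 3; σ²_Task 6 = ((4−2)/6)² = 0.111
te_Task 7 = (2 + 4·7 + 24)/6 = 54/6 = 9; σ²_Task 7 = ((24−2)/6)² = 13.444

Forward pass:
ES_Task 1 = 0; EF_Task 1 = 5
ES_Task 2 = 0; EF_Task 2 = 14
ES_Task 3 = 0; EF_Task 3 = 9
ES_Task 4 = max(EF_Task 1=5, EF_Task 3=9) = 9; EF_Task 4 = 9+3 = 12
ES_Task 5 = 5; EF_Task 5 = 5+5 = 10
ES_Task 6 = max(EF_Task 2=14, EF_Task 3=9) = 14; EF_Task 6 = 14+3 = 17
ES_Task 7 = max(EF_Task 4=12, EF_Task 5=10, EF_Task 6=17) = 17; EF_Task 7 = 17+9 = 26
Expected project duration μ = 26 days. Critical path: Task 2 → Task 6 → Task 7.

Variance along critical path = 7.111 + 0.111 + 13.444 = 20.667; σ = 4.546 days.
D = μ + z·σ = 26 + 1.282·4.546 = 31.8 days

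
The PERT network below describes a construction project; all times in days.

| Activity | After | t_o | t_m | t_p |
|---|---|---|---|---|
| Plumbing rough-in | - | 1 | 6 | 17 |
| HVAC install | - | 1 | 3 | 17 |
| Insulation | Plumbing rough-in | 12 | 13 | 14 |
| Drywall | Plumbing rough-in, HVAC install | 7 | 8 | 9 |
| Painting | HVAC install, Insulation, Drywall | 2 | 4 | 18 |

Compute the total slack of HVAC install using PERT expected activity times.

te_Plumbing rough-in = (1 + 4·6 + 17)/6 = 42/6 = 7
te_HVAC install = (1 + 4·3 + 17)/6 = 30/6 = 5
te_Insulation = (12 + 4·13 + 14)/6 = 78/6 = 13
te_Drywall = (7 + 4·8 + 9)/6 = 48/6 = 8
te_Painting = (2 + 4·4 + 18)/6 = 36/6 = 6

Forward pass:
ES_Plumbing rough-in = 0; EF_Plumbing rough-in = 7
ES_HVAC install = 0; EF_HVAC install = 5
ES_Insulation = 7; EF_Insulation = 7+13 = 20
ES_Drywall = max(EF_Plumbing rough-in=7, EF_HVAC install=5) = 7; EF_Drywall = 7+8 = 15
ES_Painting = max(EF_HVAC install=5, EF_Insulation=20, EF_Drywall=15) = 20; EF_Painting = 20+6 = 26
Expected project duration μ = 26 days. Critical path: Plumbing rough-in → Insulation → Painting.

Backward pass:
LF_Painting = 26; LS_Painting = 26−6 = 20
LF_Drywall = LS_Painting = 20; LS_Drywall = 20−8 = 12
LF_Insulation = LS_Painting = 20; LS_Insulation = 20−13 = 7
LF_HVAC install = min(LS_Drywall=12, LS_Painting=20) = 12; LS_HVAC install = 12−5 = 7
LF_Plumbing rough-in = min(LS_Insulation=7, LS_Drywall=12) = 7; LS_Plumbing rough-in = 7−7 = 0
Slack_HVAC install = LS_HVAC install − ES_HVAC install = 7 − 0 = 7

7 days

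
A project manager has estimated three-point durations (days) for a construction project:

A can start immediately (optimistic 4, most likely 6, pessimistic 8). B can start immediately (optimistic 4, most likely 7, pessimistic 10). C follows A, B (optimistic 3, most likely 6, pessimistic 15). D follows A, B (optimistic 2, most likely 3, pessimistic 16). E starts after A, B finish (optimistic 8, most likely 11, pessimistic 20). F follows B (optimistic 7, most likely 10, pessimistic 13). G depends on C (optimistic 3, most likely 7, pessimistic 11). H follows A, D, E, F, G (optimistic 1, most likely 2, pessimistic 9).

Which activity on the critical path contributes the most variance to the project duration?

te_A = (4 + 4·6 + 8)/6 = 36/6 = 6; σ²_A = ((8−4)/6)² = 0.444
te_B = (4 + 4·7 + 10)/6 = 42/6 = 7; σ²_B = ((10−4)/6)² = 1.000
te_C = (3 + 4·6 + 15)/6 = 42/6 = 7; σ²_C = ((15−3)/6)² = 4.000
te_D = (2 + 4·3 + 16)/6 = 30/6 = 5; σ²_D = ((16−2)/6)² = 5.444
te_E = (8 + 4·11 + 20)/6 = 72/6 = 12; σ²_E = ((20−8)/6)² = 4.000
te_F = (7 + 4·10 + 13)/6 = 60/6 = 10; σ²_F = ((13−7)/6)² = 1.000
te_G = (3 + 4·7 + 11)/6 = 42/6 = 7; σ²_G = ((11−3)/6)² = 1.778
te_H = (1 + 4·2 + 9)/6 = 18/6 = 3; σ²_H = ((9−1)/6)² = 1.778

Forward pass:
ES_A = 0; EF_A = 6
ES_B = 0; EF_B = 7
ES_C = max(EF_A=6, EF_B=7) = 7; EF_C = 7+7 = 14
ES_D = max(EF_A=6, EF_B=7) = 7; EF_D = 7+5 = 12
ES_E = max(EF_A=6, EF_B=7) = 7; EF_E = 7+12 = 19
ES_F = 7; EF_F = 7+10 = 17
ES_G = 14; EF_G = 14+7 = 21
ES_H = max(EF_A=6, EF_D=12, EF_E=19, EF_F=17, EF_G=21) = 21; EF_H = 21+3 = 24
Expected project duration μ = 24 days. Critical path: B → C → G → H.

Variances on critical path: σ²_B=1.000, σ²_C=4.000, σ²_G=1.778, σ²_H=1.778.
Largest is σ²_C = 4.000.

C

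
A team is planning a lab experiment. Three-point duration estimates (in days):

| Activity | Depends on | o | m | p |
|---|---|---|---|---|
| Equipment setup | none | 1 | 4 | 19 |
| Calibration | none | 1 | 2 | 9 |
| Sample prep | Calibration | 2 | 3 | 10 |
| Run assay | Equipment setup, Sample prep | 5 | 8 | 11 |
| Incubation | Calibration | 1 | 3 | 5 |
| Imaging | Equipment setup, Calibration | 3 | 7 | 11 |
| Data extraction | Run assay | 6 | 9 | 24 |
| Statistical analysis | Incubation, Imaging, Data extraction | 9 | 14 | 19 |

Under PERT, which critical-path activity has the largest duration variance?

Data extraction

te_Equipment setup = (1 + 4·4 + 19)/6 = 36/6 = 6; σ²_Equipment setup = ((19−1)/6)² = 9.000
te_Calibration = (1 + 4·2 + 9)/6 = 18/6 = 3; σ²_Calibration = ((9−1)/6)² = 1.778
te_Sample prep = (2 + 4·3 + 10)/6 = 24/6 = 4; σ²_Sample prep = ((10−2)/6)² = 1.778
te_Run assay = (5 + 4·8 + 11)/6 = 48/6 = 8; σ²_Run assay = ((11−5)/6)² = 1.000
te_Incubation = (1 + 4·3 + 5)/6 = 18/6 = 3; σ²_Incubation = ((5−1)/6)² = 0.444
te_Imaging = (3 + 4·7 + 11)/6 = 42/6 = 7; σ²_Imaging = ((11−3)/6)² = 1.778
te_Data extraction = (6 + 4·9 + 24)/6 = 66/6 = 11; σ²_Data extraction = ((24−6)/6)² = 9.000
te_Statistical analysis = (9 + 4·14 + 19)/6 = 84/6 = 14; σ²_Statistical analysis = ((19−9)/6)² = 2.778

Forward pass:
ES_Equipment setup = 0; EF_Equipment setup = 6
ES_Calibration = 0; EF_Calibration = 3
ES_Sample prep = 3; EF_Sample prep = 3+4 = 7
ES_Run assay = max(EF_Equipment setup=6, EF_Sample prep=7) = 7; EF_Run assay = 7+8 = 15
ES_Incubation = 3; EF_Incubation = 3+3 = 6
ES_Imaging = max(EF_Equipment setup=6, EF_Calibration=3) = 6; EF_Imaging = 6+7 = 13
ES_Data extraction = 15; EF_Data extraction = 15+11 = 26
ES_Statistical analysis = max(EF_Incubation=6, EF_Imaging=13, EF_Data extraction=26) = 26; EF_Statistical analysis = 26+14 = 40
Expected project duration μ = 40 days. Critical path: Calibration → Sample prep → Run assay → Data extraction → Statistical analysis.

Variances on critical path: σ²_Calibration=1.778, σ²_Sample prep=1.778, σ²_Run assay=1.000, σ²_Data extraction=9.000, σ²_Statistical analysis=2.778.
Largest is σ²_Data extraction = 9.000.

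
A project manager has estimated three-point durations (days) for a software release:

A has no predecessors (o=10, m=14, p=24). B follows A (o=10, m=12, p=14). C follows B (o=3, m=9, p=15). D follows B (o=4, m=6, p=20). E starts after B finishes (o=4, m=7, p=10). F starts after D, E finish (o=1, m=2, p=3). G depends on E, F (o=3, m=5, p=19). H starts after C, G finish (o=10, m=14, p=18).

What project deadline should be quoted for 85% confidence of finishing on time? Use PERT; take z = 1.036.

62.9 days

te_A = (10 + 4·14 + 24)/6 = 90/6 = 15; σ²_A = ((24−10)/6)² = 5.444
te_B = (10 + 4·12 + 14)/6 = 72/6 = 12; σ²_B = ((14−10)/6)² = 0.444
te_C = (3 + 4·9 + 15)/6 = 54/6 = 9; σ²_C = ((15−3)/6)² = 4.000
te_D = (4 + 4·6 + 20)/6 = 48/6 = 8; σ²_D = ((20−4)/6)² = 7.111
te_E = (4 + 4·7 + 10)/6 = 42/6 = 7; σ²_E = ((10−4)/6)² = 1.000
te_F = (1 + 4·2 + 3)/6 = 12/6 = 2; σ²_F = ((3−1)/6)² = 0.111
te_G = (3 + 4·5 + 19)/6 = 42/6 = 7; σ²_G = ((19−3)/6)² = 7.111
te_H = (10 + 4·14 + 18)/6 = 84/6 = 14; σ²_H = ((18−10)/6)² = 1.778

Forward pass:
ES_A = 0; EF_A = 15
ES_B = 15; EF_B = 15+12 = 27
ES_C = 27; EF_C = 27+9 = 36
ES_D = 27; EF_D = 27+8 = 35
ES_E = 27; EF_E = 27+7 = 34
ES_F = max(EF_D=35, EF_E=34) = 35; EF_F = 35+2 = 37
ES_G = max(EF_E=34, EF_F=37) = 37; EF_G = 37+7 = 44
ES_H = max(EF_C=36, EF_G=44) = 44; EF_H = 44+14 = 58
Expected project duration μ = 58 days. Critical path: A → B → D → F → G → H.

Variance along critical path = 5.444 + 0.444 + 7.111 + 0.111 + 7.111 + 1.778 = 22.000; σ = 4.690 days.
D = μ + z·σ = 58 + 1.036·4.690 = 62.9 days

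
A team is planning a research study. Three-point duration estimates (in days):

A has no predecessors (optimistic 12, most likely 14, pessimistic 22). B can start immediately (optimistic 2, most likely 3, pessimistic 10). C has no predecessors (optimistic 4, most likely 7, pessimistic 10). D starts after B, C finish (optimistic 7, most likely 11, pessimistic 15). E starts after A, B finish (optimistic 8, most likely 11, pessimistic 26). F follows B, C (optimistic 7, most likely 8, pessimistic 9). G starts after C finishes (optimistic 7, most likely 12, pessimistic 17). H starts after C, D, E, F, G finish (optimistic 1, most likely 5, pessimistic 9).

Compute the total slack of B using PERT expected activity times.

te_A = (12 + 4·14 + 22)/6 = 90/6 = 15
te_B = (2 + 4·3 + 10)/6 = 24/6 = 4
te_C = (4 + 4·7 + 10)/6 = 42/6 = 7
te_D = (7 + 4·11 + 15)/6 = 66/6 = 11
te_E = (8 + 4·11 + 26)/6 = 78/6 = 13
te_F = (7 + 4·8 + 9)/6 = 48/6 = 8
te_G = (7 + 4·12 + 17)/6 = 72/6 = 12
te_H = (1 + 4·5 + 9)/6 = 30/6 = 5

Forward pass:
ES_A = 0; EF_A = 15
ES_B = 0; EF_B = 4
ES_C = 0; EF_C = 7
ES_D = max(EF_B=4, EF_C=7) = 7; EF_D = 7+11 = 18
ES_E = max(EF_A=15, EF_B=4) = 15; EF_E = 15+13 = 28
ES_F = max(EF_B=4, EF_C=7) = 7; EF_F = 7+8 = 15
ES_G = 7; EF_G = 7+12 = 19
ES_H = max(EF_C=7, EF_D=18, EF_E=28, EF_F=15, EF_G=19) = 28; EF_H = 28+5 = 33
Expected project duration μ = 33 days. Critical path: A → E → H.

Backward pass:
LF_H = 33; LS_H = 33−5 = 28
LF_G = LS_H = 28; LS_G = 28−12 = 16
LF_F = LS_H = 28; LS_F = 28−8 = 20
LF_E = LS_H = 28; LS_E = 28−13 = 15
LF_D = LS_H = 28; LS_D = 28−11 = 17
LF_C = min(LS_D=17, LS_F=20, LS_G=16, LS_H=28) = 16; LS_C = 16−7 = 9
LF_B = min(LS_D=17, LS_E=15, LS_F=20) = 15; LS_B = 15−4 = 11
LF_A = LS_E = 15; LS_A = 15−15 = 0
Slack_B = LS_B − ES_B = 11 − 0 = 11

11 days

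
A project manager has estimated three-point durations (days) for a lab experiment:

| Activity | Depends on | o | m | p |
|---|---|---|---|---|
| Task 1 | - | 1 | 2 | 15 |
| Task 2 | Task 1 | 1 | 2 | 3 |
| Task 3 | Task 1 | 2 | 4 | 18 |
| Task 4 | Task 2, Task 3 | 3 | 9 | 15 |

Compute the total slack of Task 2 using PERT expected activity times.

te_Task 1 = (1 + 4·2 + 15)/6 = 24/6 = 4
te_Task 2 = (1 + 4·2 + 3)/6 = 12/6 = 2
te_Task 3 = (2 + 4·4 + 18)/6 = 36/6 = 6
te_Task 4 = (3 + 4·9 + 15)/6 = 54/6 = 9

Forward pass:
ES_Task 1 = 0; EF_Task 1 = 4
ES_Task 2 = 4; EF_Task 2 = 4+2 = 6
ES_Task 3 = 4; EF_Task 3 = 4+6 = 10
ES_Task 4 = max(EF_Task 2=6, EF_Task 3=10) = 10; EF_Task 4 = 10+9 = 19
Expected project duration μ = 19 days. Critical path: Task 1 → Task 3 → Task 4.

Backward pass:
LF_Task 4 = 19; LS_Task 4 = 19−9 = 10
LF_Task 3 = LS_Task 4 = 10; LS_Task 3 = 10−6 = 4
LF_Task 2 = LS_Task 4 = 10; LS_Task 2 = 10−2 = 8
LF_Task 1 = min(LS_Task 2=8, LS_Task 3=4) = 4; LS_Task 1 = 4−4 = 0
Slack_Task 2 = LS_Task 2 − ES_Task 2 = 8 − 4 = 4

4 days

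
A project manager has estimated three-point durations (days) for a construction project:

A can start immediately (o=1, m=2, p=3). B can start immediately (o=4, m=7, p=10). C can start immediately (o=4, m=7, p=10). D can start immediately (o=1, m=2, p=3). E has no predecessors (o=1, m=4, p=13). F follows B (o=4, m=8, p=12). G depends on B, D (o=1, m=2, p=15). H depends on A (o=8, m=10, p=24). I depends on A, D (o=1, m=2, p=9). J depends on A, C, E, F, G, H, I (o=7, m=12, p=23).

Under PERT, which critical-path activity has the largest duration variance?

te_A = (1 + 4·2 + 3)/6 = 12/6 = 2; σ²_A = ((3−1)/6)² = 0.111
te_B = (4 + 4·7 + 10)/6 = 42/6 = 7; σ²_B = ((10−4)/6)² = 1.000
te_C = (4 + 4·7 + 10)/6 = 42/6 = 7; σ²_C = ((10−4)/6)² = 1.000
te_D = (1 + 4·2 + 3)/6 = 12/6 = 2; σ²_D = ((3−1)/6)² = 0.111
te_E = (1 + 4·4 + 13)/6 = 30/6 = 5; σ²_E = ((13−1)/6)² = 4.000
te_F = (4 + 4·8 + 12)/6 = 48/6 = 8; σ²_F = ((12−4)/6)² = 1.778
te_G = (1 + 4·2 + 15)/6 = 24/6 = 4; σ²_G = ((15−1)/6)² = 5.444
te_H = (8 + 4·10 + 24)/6 = 72/6 = 12; σ²_H = ((24−8)/6)² = 7.111
te_I = (1 + 4·2 + 9)/6 = 18/6 = 3; σ²_I = ((9−1)/6)² = 1.778
te_J = (7 + 4·12 + 23)/6 = 78/6 = 13; σ²_J = ((23−7)/6)² = 7.111

Forward pass:
ES_A = 0; EF_A = 2
ES_B = 0; EF_B = 7
ES_C = 0; EF_C = 7
ES_D = 0; EF_D = 2
ES_E = 0; EF_E = 5
ES_F = 7; EF_F = 7+8 = 15
ES_G = max(EF_B=7, EF_D=2) = 7; EF_G = 7+4 = 11
ES_H = 2; EF_H = 2+12 = 14
ES_I = max(EF_A=2, EF_D=2) = 2; EF_I = 2+3 = 5
ES_J = max(EF_A=2, EF_C=7, EF_E=5, EF_F=15, EF_G=11, EF_H=14, EF_I=5) = 15; EF_J = 15+13 = 28
Expected project duration μ = 28 days. Critical path: B → F → J.

Variances on critical path: σ²_B=1.000, σ²_F=1.778, σ²_J=7.111.
Largest is σ²_J = 7.111.

J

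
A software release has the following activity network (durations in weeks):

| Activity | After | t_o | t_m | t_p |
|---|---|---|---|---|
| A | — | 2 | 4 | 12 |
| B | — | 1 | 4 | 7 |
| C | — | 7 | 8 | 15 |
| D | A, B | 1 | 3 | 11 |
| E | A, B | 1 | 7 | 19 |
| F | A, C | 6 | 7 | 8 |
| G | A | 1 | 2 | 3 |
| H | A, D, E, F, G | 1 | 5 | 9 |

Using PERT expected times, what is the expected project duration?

te_A = (2 + 4·4 + 12)/6 = 30/6 = 5
te_B = (1 + 4·4 + 7)/6 = 24/6 = 4
te_C = (7 + 4·8 + 15)/6 = 54/6 = 9
te_D = (1 + 4·3 + 11)/6 = 24/6 = 4
te_E = (1 + 4·7 + 19)/6 = 48/6 = 8
te_F = (6 + 4·7 + 8)/6 = 42/6 = 7
te_G = (1 + 4·2 + 3)/6 = 12/6 = 2
te_H = (1 + 4·5 + 9)/6 = 30/6 = 5

Forward pass:
ES_A = 0; EF_A = 5
ES_B = 0; EF_B = 4
ES_C = 0; EF_C = 9
ES_D = max(EF_A=5, EF_B=4) = 5; EF_D = 5+4 = 9
ES_E = max(EF_A=5, EF_B=4) = 5; EF_E = 5+8 = 13
ES_F = max(EF_A=5, EF_C=9) = 9; EF_F = 9+7 = 16
ES_G = 5; EF_G = 5+2 = 7
ES_H = max(EF_A=5, EF_D=9, EF_E=13, EF_F=16, EF_G=7) = 16; EF_H = 16+5 = 21
Expected project duration μ = 21 weeks. Critical path: C → F → H.

21 weeks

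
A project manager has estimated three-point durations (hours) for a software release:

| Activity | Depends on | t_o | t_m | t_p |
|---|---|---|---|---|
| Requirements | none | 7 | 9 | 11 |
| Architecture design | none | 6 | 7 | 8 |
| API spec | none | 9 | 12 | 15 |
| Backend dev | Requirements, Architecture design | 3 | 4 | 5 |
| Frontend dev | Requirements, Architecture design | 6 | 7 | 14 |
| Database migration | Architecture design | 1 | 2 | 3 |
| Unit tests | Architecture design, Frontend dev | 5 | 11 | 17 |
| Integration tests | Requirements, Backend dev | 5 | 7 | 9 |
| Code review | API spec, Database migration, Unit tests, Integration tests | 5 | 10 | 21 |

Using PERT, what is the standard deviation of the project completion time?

te_Requirements = (7 + 4·9 + 11)/6 = 54/6 = 9; σ²_Requirements = ((11−7)/6)² = 0.444
te_Architecture design = (6 + 4·7 + 8)/6 = 42/6 = 7; σ²_Architecture design = ((8−6)/6)² = 0.111
te_API spec = (9 + 4·12 + 15)/6 = 72/6 = 12; σ²_API spec = ((15−9)/6)² = 1.000
te_Backend dev = (3 + 4·4 + 5)/6 = 24/6 = 4; σ²_Backend dev = ((5−3)/6)² = 0.111
te_Frontend dev = (6 + 4·7 + 14)/6 = 48/6 = 8; σ²_Frontend dev = ((14−6)/6)² = 1.778
te_Database migration = (1 + 4·2 + 3)/6 = 12/6 = 2; σ²_Database migration = ((3−1)/6)² = 0.111
te_Unit tests = (5 + 4·11 + 17)/6 = 66/6 = 11; σ²_Unit tests = ((17−5)/6)² = 4.000
te_Integration tests = (5 + 4·7 + 9)/6 = 42/6 = 7; σ²_Integration tests = ((9−5)/6)² = 0.444
te_Code review = (5 + 4·10 + 21)/6 = 66/6 = 11; σ²_Code review = ((21−5)/6)² = 7.111

Forward pass:
ES_Requirements = 0; EF_Requirements = 9
ES_Architecture design = 0; EF_Architecture design = 7
ES_API spec = 0; EF_API spec = 12
ES_Backend dev = max(EF_Requirements=9, EF_Architecture design=7) = 9; EF_Backend dev = 9+4 = 13
ES_Frontend dev = max(EF_Requirements=9, EF_Architecture design=7) = 9; EF_Frontend dev = 9+8 = 17
ES_Database migration = 7; EF_Database migration = 7+2 = 9
ES_Unit tests = max(EF_Architecture design=7, EF_Frontend dev=17) = 17; EF_Unit tests = 17+11 = 28
ES_Integration tests = max(EF_Requirements=9, EF_Backend dev=13) = 13; EF_Integration tests = 13+7 = 20
ES_Code review = max(EF_API spec=12, EF_Database migration=9, EF_Unit tests=28, EF_Integration tests=20) = 28; EF_Code review = 28+11 = 39
Expected project duration μ = 39 hours. Critical path: Requirements → Frontend dev → Unit tests → Code review.

Variance along critical path = 0.444 + 1.778 + 4.000 + 7.111 = 13.333
σ = √13.333 = 3.651 hours

3.65 hours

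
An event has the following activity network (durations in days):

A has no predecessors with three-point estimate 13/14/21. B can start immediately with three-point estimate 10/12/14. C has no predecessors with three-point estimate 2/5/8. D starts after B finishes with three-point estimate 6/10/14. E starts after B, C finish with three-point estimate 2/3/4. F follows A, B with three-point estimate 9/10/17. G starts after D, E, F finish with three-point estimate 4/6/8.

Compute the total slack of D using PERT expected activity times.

4 days

te_A = (13 + 4·14 + 21)/6 = 90/6 = 15
te_B = (10 + 4·12 + 14)/6 = 72/6 = 12
te_C = (2 + 4·5 + 8)/6 = 30/6 = 5
te_D = (6 + 4·10 + 14)/6 = 60/6 = 10
te_E = (2 + 4·3 + 4)/6 = 18/6 = 3
te_F = (9 + 4·10 + 17)/6 = 66/6 = 11
te_G = (4 + 4·6 + 8)/6 = 36/6 = 6

Forward pass:
ES_A = 0; EF_A = 15
ES_B = 0; EF_B = 12
ES_C = 0; EF_C = 5
ES_D = 12; EF_D = 12+10 = 22
ES_E = max(EF_B=12, EF_C=5) = 12; EF_E = 12+3 = 15
ES_F = max(EF_A=15, EF_B=12) = 15; EF_F = 15+11 = 26
ES_G = max(EF_D=22, EF_E=15, EF_F=26) = 26; EF_G = 26+6 = 32
Expected project duration μ = 32 days. Critical path: A → F → G.

Backward pass:
LF_G = 32; LS_G = 32−6 = 26
LF_F = LS_G = 26; LS_F = 26−11 = 15
LF_E = LS_G = 26; LS_E = 26−3 = 23
LF_D = LS_G = 26; LS_D = 26−10 = 16
LF_C = LS_E = 23; LS_C = 23−5 = 18
LF_B = min(LS_D=16, LS_E=23, LS_F=15) = 15; LS_B = 15−12 = 3
LF_A = LS_F = 15; LS_A = 15−15 = 0
Slack_D = LS_D − ES_D = 16 − 12 = 4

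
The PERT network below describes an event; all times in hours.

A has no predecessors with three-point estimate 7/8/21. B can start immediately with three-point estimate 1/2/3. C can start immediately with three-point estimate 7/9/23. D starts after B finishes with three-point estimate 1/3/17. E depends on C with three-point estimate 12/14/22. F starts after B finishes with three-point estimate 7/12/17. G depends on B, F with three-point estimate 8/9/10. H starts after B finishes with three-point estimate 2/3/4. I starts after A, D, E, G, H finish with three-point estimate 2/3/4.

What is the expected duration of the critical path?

te_A = (7 + 4·8 + 21)/6 = 60/6 = 10
te_B = (1 + 4·2 + 3)/6 = 12/6 = 2
te_C = (7 + 4·9 + 23)/6 = 66/6 = 11
te_D = (1 + 4·3 + 17)/6 = 30/6 = 5
te_E = (12 + 4·14 + 22)/6 = 90/6 = 15
te_F = (7 + 4·12 + 17)/6 = 72/6 = 12
te_G = (8 + 4·9 + 10)/6 = 54/6 = 9
te_H = (2 + 4·3 + 4)/6 = 18/6 = 3
te_I = (2 + 4·3 + 4)/6 = 18/6 = 3

Forward pass:
ES_A = 0; EF_A = 10
ES_B = 0; EF_B = 2
ES_C = 0; EF_C = 11
ES_D = 2; EF_D = 2+5 = 7
ES_E = 11; EF_E = 11+15 = 26
ES_F = 2; EF_F = 2+12 = 14
ES_G = max(EF_B=2, EF_F=14) = 14; EF_G = 14+9 = 23
ES_H = 2; EF_H = 2+3 = 5
ES_I = max(EF_A=10, EF_D=7, EF_E=26, EF_G=23, EF_H=5) = 26; EF_I = 26+3 = 29
Expected project duration μ = 29 hours. Critical path: C → E → I.

29 hours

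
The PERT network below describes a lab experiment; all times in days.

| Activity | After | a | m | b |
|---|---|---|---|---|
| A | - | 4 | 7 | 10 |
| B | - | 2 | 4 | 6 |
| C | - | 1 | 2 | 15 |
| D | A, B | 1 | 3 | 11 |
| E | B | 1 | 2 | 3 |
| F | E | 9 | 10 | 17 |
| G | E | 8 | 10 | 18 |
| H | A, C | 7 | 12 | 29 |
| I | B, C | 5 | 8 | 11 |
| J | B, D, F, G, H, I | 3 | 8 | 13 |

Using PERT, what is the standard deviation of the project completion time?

4.15 days

te_A = (4 + 4·7 + 10)/6 = 42/6 = 7; σ²_A = ((10−4)/6)² = 1.000
te_B = (2 + 4·4 + 6)/6 = 24/6 = 4; σ²_B = ((6−2)/6)² = 0.444
te_C = (1 + 4·2 + 15)/6 = 24/6 = 4; σ²_C = ((15−1)/6)² = 5.444
te_D = (1 + 4·3 + 11)/6 = 24/6 = 4; σ²_D = ((11−1)/6)² = 2.778
te_E = (1 + 4·2 + 3)/6 = 12/6 = 2; σ²_E = ((3−1)/6)² = 0.111
te_F = (9 + 4·10 + 17)/6 = 66/6 = 11; σ²_F = ((17−9)/6)² = 1.778
te_G = (8 + 4·10 + 18)/6 = 66/6 = 11; σ²_G = ((18−8)/6)² = 2.778
te_H = (7 + 4·12 + 29)/6 = 84/6 = 14; σ²_H = ((29−7)/6)² = 13.444
te_I = (5 + 4·8 + 11)/6 = 48/6 = 8; σ²_I = ((11−5)/6)² = 1.000
te_J = (3 + 4·8 + 13)/6 = 48/6 = 8; σ²_J = ((13−3)/6)² = 2.778

Forward pass:
ES_A = 0; EF_A = 7
ES_B = 0; EF_B = 4
ES_C = 0; EF_C = 4
ES_D = max(EF_A=7, EF_B=4) = 7; EF_D = 7+4 = 11
ES_E = 4; EF_E = 4+2 = 6
ES_F = 6; EF_F = 6+11 = 17
ES_G = 6; EF_G = 6+11 = 17
ES_H = max(EF_A=7, EF_C=4) = 7; EF_H = 7+14 = 21
ES_I = max(EF_B=4, EF_C=4) = 4; EF_I = 4+8 = 12
ES_J = max(EF_B=4, EF_D=11, EF_F=17, EF_G=17, EF_H=21, EF_I=12) = 21; EF_J = 21+8 = 29
Expected project duration μ = 29 days. Critical path: A → H → J.

Variance along critical path = 1.000 + 13.444 + 2.778 = 17.222
σ = √17.222 = 4.150 days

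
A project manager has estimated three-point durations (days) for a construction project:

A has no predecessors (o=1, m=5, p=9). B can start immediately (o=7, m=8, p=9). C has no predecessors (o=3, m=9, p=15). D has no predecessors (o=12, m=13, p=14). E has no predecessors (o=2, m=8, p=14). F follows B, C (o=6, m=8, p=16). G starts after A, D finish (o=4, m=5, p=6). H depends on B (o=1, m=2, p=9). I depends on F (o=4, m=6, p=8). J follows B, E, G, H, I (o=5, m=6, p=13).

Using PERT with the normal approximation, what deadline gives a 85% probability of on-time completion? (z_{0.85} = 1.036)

te_A = (1 + 4·5 + 9)/6 = 30/6 = 5; σ²_A = ((9−1)/6)² = 1.778
te_B = (7 + 4·8 + 9)/6 = 48/6 = 8; σ²_B = ((9−7)/6)² = 0.111
te_C = (3 + 4·9 + 15)/6 = 54/6 = 9; σ²_C = ((15−3)/6)² = 4.000
te_D = (12 + 4·13 + 14)/6 = 78/6 = 13; σ²_D = ((14−12)/6)² = 0.111
te_E = (2 + 4·8 + 14)/6 = 48/6 = 8; σ²_E = ((14−2)/6)² = 4.000
te_F = (6 + 4·8 + 16)/6 = 54/6 = 9; σ²_F = ((16−6)/6)² = 2.778
te_G = (4 + 4·5 + 6)/6 = 30/6 = 5; σ²_G = ((6−4)/6)² = 0.111
te_H = (1 + 4·2 + 9)/6 = 18/6 = 3; σ²_H = ((9−1)/6)² = 1.778
te_I = (4 + 4·6 + 8)/6 = 36/6 = 6; σ²_I = ((8−4)/6)² = 0.444
te_J = (5 + 4·6 + 13)/6 = 42/6 = 7; σ²_J = ((13−5)/6)² = 1.778

Forward pass:
ES_A = 0; EF_A = 5
ES_B = 0; EF_B = 8
ES_C = 0; EF_C = 9
ES_D = 0; EF_D = 13
ES_E = 0; EF_E = 8
ES_F = max(EF_B=8, EF_C=9) = 9; EF_F = 9+9 = 18
ES_G = max(EF_A=5, EF_D=13) = 13; EF_G = 13+5 = 18
ES_H = 8; EF_H = 8+3 = 11
ES_I = 18; EF_I = 18+6 = 24
ES_J = max(EF_B=8, EF_E=8, EF_G=18, EF_H=11, EF_I=24) = 24; EF_J = 24+7 = 31
Expected project duration μ = 31 days. Critical path: C → F → I → J.

Variance along critical path = 4.000 + 2.778 + 0.444 + 1.778 = 9.000; σ = 3.000 days.
D = μ + z·σ = 31 + 1.036·3.000 = 34.1 days

34.1 days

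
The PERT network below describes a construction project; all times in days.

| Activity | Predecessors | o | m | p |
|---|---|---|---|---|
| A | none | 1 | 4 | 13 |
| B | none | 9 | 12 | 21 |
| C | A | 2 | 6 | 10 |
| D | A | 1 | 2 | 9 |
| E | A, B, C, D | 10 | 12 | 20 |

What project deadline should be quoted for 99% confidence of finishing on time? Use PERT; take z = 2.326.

te_A = (1 + 4·4 + 13)/6 = 30/6 = 5; σ²_A = ((13−1)/6)² = 4.000
te_B = (9 + 4·12 + 21)/6 = 78/6 = 13; σ²_B = ((21−9)/6)² = 4.000
te_C = (2 + 4·6 + 10)/6 = 36/6 = 6; σ²_C = ((10−2)/6)² = 1.778
te_D = (1 + 4·2 + 9)/6 = 18/6 = 3; σ²_D = ((9−1)/6)² = 1.778
te_E = (10 + 4·12 + 20)/6 = 78/6 = 13; σ²_E = ((20−10)/6)² = 2.778

Forward pass:
ES_A = 0; EF_A = 5
ES_B = 0; EF_B = 13
ES_C = 5; EF_C = 5+6 = 11
ES_D = 5; EF_D = 5+3 = 8
ES_E = max(EF_A=5, EF_B=13, EF_C=11, EF_D=8) = 13; EF_E = 13+13 = 26
Expected project duration μ = 26 days. Critical path: B → E.

Variance along critical path = 4.000 + 2.778 = 6.778; σ = 2.603 days.
D = μ + z·σ = 26 + 2.326·2.603 = 32.1 days

32.1 days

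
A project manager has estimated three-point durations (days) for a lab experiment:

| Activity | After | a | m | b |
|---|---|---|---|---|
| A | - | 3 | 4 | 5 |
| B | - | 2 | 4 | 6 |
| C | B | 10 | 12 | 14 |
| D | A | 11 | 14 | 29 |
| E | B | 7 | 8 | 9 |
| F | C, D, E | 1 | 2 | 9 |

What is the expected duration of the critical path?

23 days

te_A = (3 + 4·4 + 5)/6 = 24/6 = 4
te_B = (2 + 4·4 + 6)/6 = 24/6 = 4
te_C = (10 + 4·12 + 14)/6 = 72/6 = 12
te_D = (11 + 4·14 + 29)/6 = 96/6 = 16
te_E = (7 + 4·8 + 9)/6 = 48/6 = 8
te_F = (1 + 4·2 + 9)/6 = 18/6 = 3

Forward pass:
ES_A = 0; EF_A = 4
ES_B = 0; EF_B = 4
ES_C = 4; EF_C = 4+12 = 16
ES_D = 4; EF_D = 4+16 = 20
ES_E = 4; EF_E = 4+8 = 12
ES_F = max(EF_C=16, EF_D=20, EF_E=12) = 20; EF_F = 20+3 = 23
Expected project duration μ = 23 days. Critical path: A → D → F.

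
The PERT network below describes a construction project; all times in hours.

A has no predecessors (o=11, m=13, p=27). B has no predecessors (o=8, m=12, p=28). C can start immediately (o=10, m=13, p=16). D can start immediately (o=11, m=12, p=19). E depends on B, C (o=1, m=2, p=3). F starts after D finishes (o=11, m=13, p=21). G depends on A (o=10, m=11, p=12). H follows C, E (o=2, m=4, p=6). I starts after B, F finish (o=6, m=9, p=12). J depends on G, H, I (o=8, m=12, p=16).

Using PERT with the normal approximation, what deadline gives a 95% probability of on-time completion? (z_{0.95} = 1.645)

52.5 hours

te_A = (11 + 4·13 + 27)/6 = 90/6 = 15; σ²_A = ((27−11)/6)² = 7.111
te_B = (8 + 4·12 + 28)/6 = 84/6 = 14; σ²_B = ((28−8)/6)² = 11.111
te_C = (10 + 4·13 + 16)/6 = 78/6 = 13; σ²_C = ((16−10)/6)² = 1.000
te_D = (11 + 4·12 + 19)/6 = 78/6 = 13; σ²_D = ((19−11)/6)² = 1.778
te_E = (1 + 4·2 + 3)/6 = 12/6 = 2; σ²_E = ((3−1)/6)² = 0.111
te_F = (11 + 4·13 + 21)/6 = 84/6 = 14; σ²_F = ((21−11)/6)² = 2.778
te_G = (10 + 4·11 + 12)/6 = 66/6 = 11; σ²_G = ((12−10)/6)² = 0.111
te_H = (2 + 4·4 + 6)/6 = 24/6 = 4; σ²_H = ((6−2)/6)² = 0.444
te_I = (6 + 4·9 + 12)/6 = 54/6 = 9; σ²_I = ((12−6)/6)² = 1.000
te_J = (8 + 4·12 + 16)/6 = 72/6 = 12; σ²_J = ((16−8)/6)² = 1.778

Forward pass:
ES_A = 0; EF_A = 15
ES_B = 0; EF_B = 14
ES_C = 0; EF_C = 13
ES_D = 0; EF_D = 13
ES_E = max(EF_B=14, EF_C=13) = 14; EF_E = 14+2 = 16
ES_F = 13; EF_F = 13+14 = 27
ES_G = 15; EF_G = 15+11 = 26
ES_H = max(EF_C=13, EF_E=16) = 16; EF_H = 16+4 = 20
ES_I = max(EF_B=14, EF_F=27) = 27; EF_I = 27+9 = 36
ES_J = max(EF_G=26, EF_H=20, EF_I=36) = 36; EF_J = 36+12 = 48
Expected project duration μ = 48 hours. Critical path: D → F → I → J.

Variance along critical path = 1.778 + 2.778 + 1.000 + 1.778 = 7.333; σ = 2.708 hours.
D = μ + z·σ = 48 + 1.645·2.708 = 52.5 hours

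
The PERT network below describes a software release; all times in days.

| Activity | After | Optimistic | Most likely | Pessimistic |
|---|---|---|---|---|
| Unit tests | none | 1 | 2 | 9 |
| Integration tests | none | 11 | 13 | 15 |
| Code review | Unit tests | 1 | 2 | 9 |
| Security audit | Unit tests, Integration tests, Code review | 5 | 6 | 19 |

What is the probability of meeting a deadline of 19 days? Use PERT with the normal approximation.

0.205

te_Unit tests = (1 + 4·2 + 9)/6 = 18/6 = 3; σ²_Unit tests = ((9−1)/6)² = 1.778
te_Integration tests = (11 + 4·13 + 15)/6 = 78/6 = 13; σ²_Integration tests = ((15−11)/6)² = 0.444
te_Code review = (1 + 4·2 + 9)/6 = 18/6 = 3; σ²_Code review = ((9−1)/6)² = 1.778
te_Security audit = (5 + 4·6 + 19)/6 = 48/6 = 8; σ²_Security audit = ((19−5)/6)² = 5.444

Forward pass:
ES_Unit tests = 0; EF_Unit tests = 3
ES_Integration tests = 0; EF_Integration tests = 13
ES_Code review = 3; EF_Code review = 3+3 = 6
ES_Security audit = max(EF_Unit tests=3, EF_Integration tests=13, EF_Code review=6) = 13; EF_Security audit = 13+8 = 21
Expected project duration μ = 21 days. Critical path: Integration tests → Security audit.

Variance along critical path = 0.444 + 5.444 = 5.889; σ = √5.889 = 2.427 days.
Z = (19 − 21) / 2.427 = -0.824
P(T ≤ 19) = Φ(-0.824) ≈ 0.205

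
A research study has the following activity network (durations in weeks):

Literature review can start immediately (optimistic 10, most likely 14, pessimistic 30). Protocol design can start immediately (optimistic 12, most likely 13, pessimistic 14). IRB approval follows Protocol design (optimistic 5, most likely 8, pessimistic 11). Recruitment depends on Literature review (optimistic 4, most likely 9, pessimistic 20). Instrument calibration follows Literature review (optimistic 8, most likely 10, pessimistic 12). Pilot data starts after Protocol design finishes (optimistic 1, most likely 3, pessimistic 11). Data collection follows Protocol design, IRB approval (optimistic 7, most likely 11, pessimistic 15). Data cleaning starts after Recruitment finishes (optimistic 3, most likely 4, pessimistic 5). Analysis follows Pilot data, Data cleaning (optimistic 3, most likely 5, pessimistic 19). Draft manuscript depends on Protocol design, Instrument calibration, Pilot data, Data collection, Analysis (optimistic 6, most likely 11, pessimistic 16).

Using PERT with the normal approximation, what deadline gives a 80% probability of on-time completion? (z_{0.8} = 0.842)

te_Literature review = (10 + 4·14 + 30)/6 = 96/6 = 16; σ²_Literature review = ((30−10)/6)² = 11.111
te_Protocol design = (12 + 4·13 + 14)/6 = 78/6 = 13; σ²_Protocol design = ((14−12)/6)² = 0.111
te_IRB approval = (5 + 4·8 + 11)/6 = 48/6 = 8; σ²_IRB approval = ((11−5)/6)² = 1.000
te_Recruitment = (4 + 4·9 + 20)/6 = 60/6 = 10; σ²_Recruitment = ((20−4)/6)² = 7.111
te_Instrument calibration = (8 + 4·10 + 12)/6 = 60/6 = 10; σ²_Instrument calibration = ((12−8)/6)² = 0.444
te_Pilot data = (1 + 4·3 + 11)/6 = 24/6 = 4; σ²_Pilot data = ((11−1)/6)² = 2.778
te_Data collection = (7 + 4·11 + 15)/6 = 66/6 = 11; σ²_Data collection = ((15−7)/6)² = 1.778
te_Data cleaning = (3 + 4·4 + 5)/6 = 24/6 = 4; σ²_Data cleaning = ((5−3)/6)² = 0.111
te_Analysis = (3 + 4·5 + 19)/6 = 42/6 = 7; σ²_Analysis = ((19−3)/6)² = 7.111
te_Draft manuscript = (6 + 4·11 + 16)/6 = 66/6 = 11; σ²_Draft manuscript = ((16−6)/6)² = 2.778

Forward pass:
ES_Literature review = 0; EF_Literature review = 16
ES_Protocol design = 0; EF_Protocol design = 13
ES_IRB approval = 13; EF_IRB approval = 13+8 = 21
ES_Recruitment = 16; EF_Recruitment = 16+10 = 26
ES_Instrument calibration = 16; EF_Instrument calibration = 16+10 = 26
ES_Pilot data = 13; EF_Pilot data = 13+4 = 17
ES_Data collection = max(EF_Protocol design=13, EF_IRB approval=21) = 21; EF_Data collection = 21+11 = 32
ES_Data cleaning = 26; EF_Data cleaning = 26+4 = 30
ES_Analysis = max(EF_Pilot data=17, EF_Data cleaning=30) = 30; EF_Analysis = 30+7 = 37
ES_Draft manuscript = max(EF_Protocol design=13, EF_Instrument calibration=26, EF_Pilot data=17, EF_Data collection=32, EF_Analysis=37) = 37; EF_Draft manuscript = 37+11 = 48
Expected project duration μ = 48 weeks. Critical path: Literature review → Recruitment → Data cleaning → Analysis → Draft manuscript.

Variance along critical path = 11.111 + 7.111 + 0.111 + 7.111 + 2.778 = 28.222; σ = 5.312 weeks.
D = μ + z·σ = 48 + 0.842·5.312 = 52.5 weeks

52.5 weeks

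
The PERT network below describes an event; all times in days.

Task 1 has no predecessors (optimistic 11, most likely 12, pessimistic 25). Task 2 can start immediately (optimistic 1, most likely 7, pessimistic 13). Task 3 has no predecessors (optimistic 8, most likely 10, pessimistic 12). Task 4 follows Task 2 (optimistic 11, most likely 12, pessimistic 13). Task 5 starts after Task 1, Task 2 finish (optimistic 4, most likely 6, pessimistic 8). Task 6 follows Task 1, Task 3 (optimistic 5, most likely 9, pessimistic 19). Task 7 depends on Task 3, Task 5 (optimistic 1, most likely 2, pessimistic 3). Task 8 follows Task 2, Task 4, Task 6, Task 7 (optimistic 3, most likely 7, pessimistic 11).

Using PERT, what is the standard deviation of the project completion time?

3.56 days

te_Task 1 = (11 + 4·12 + 25)/6 = 84/6 = 14; σ²_Task 1 = ((25−11)/6)² = 5.444
te_Task 2 = (1 + 4·7 + 13)/6 = 42/6 = 7; σ²_Task 2 = ((13−1)/6)² = 4.000
te_Task 3 = (8 + 4·10 + 12)/6 = 60/6 = 10; σ²_Task 3 = ((12−8)/6)² = 0.444
te_Task 4 = (11 + 4·12 + 13)/6 = 72/6 = 12; σ²_Task 4 = ((13−11)/6)² = 0.111
te_Task 5 = (4 + 4·6 + 8)/6 = 36/6 = 6; σ²_Task 5 = ((8−4)/6)² = 0.444
te_Task 6 = (5 + 4·9 + 19)/6 = 60/6 = 10; σ²_Task 6 = ((19−5)/6)² = 5.444
te_Task 7 = (1 + 4·2 + 3)/6 = 12/6 = 2; σ²_Task 7 = ((3−1)/6)² = 0.111
te_Task 8 = (3 + 4·7 + 11)/6 = 42/6 = 7; σ²_Task 8 = ((11−3)/6)² = 1.778

Forward pass:
ES_Task 1 = 0; EF_Task 1 = 14
ES_Task 2 = 0; EF_Task 2 = 7
ES_Task 3 = 0; EF_Task 3 = 10
ES_Task 4 = 7; EF_Task 4 = 7+12 = 19
ES_Task 5 = max(EF_Task 1=14, EF_Task 2=7) = 14; EF_Task 5 = 14+6 = 20
ES_Task 6 = max(EF_Task 1=14, EF_Task 3=10) = 14; EF_Task 6 = 14+10 = 24
ES_Task 7 = max(EF_Task 3=10, EF_Task 5=20) = 20; EF_Task 7 = 20+2 = 22
ES_Task 8 = max(EF_Task 2=7, EF_Task 4=19, EF_Task 6=24, EF_Task 7=22) = 24; EF_Task 8 = 24+7 = 31
Expected project duration μ = 31 days. Critical path: Task 1 → Task 6 → Task 8.

Variance along critical path = 5.444 + 5.444 + 1.778 = 12.667
σ = √12.667 = 3.559 days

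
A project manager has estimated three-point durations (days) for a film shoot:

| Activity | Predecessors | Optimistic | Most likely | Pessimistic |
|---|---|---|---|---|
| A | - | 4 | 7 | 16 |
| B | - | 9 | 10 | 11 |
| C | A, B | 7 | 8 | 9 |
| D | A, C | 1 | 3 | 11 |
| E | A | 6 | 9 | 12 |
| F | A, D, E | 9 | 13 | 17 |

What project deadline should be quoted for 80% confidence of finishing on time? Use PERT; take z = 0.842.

36.8 days

te_A = (4 + 4·7 + 16)/6 = 48/6 = 8; σ²_A = ((16−4)/6)² = 4.000
te_B = (9 + 4·10 + 11)/6 = 60/6 = 10; σ²_B = ((11−9)/6)² = 0.111
te_C = (7 + 4·8 + 9)/6 = 48/6 = 8; σ²_C = ((9−7)/6)² = 0.111
te_D = (1 + 4·3 + 11)/6 = 24/6 = 4; σ²_D = ((11−1)/6)² = 2.778
te_E = (6 + 4·9 + 12)/6 = 54/6 = 9; σ²_E = ((12−6)/6)² = 1.000
te_F = (9 + 4·13 + 17)/6 = 78/6 = 13; σ²_F = ((17−9)/6)² = 1.778

Forward pass:
ES_A = 0; EF_A = 8
ES_B = 0; EF_B = 10
ES_C = max(EF_A=8, EF_B=10) = 10; EF_C = 10+8 = 18
ES_D = max(EF_A=8, EF_C=18) = 18; EF_D = 18+4 = 22
ES_E = 8; EF_E = 8+9 = 17
ES_F = max(EF_A=8, EF_D=22, EF_E=17) = 22; EF_F = 22+13 = 35
Expected project duration μ = 35 days. Critical path: B → C → D → F.

Variance along critical path = 0.111 + 0.111 + 2.778 + 1.778 = 4.778; σ = 2.186 days.
D = μ + z·σ = 35 + 0.842·2.186 = 36.8 days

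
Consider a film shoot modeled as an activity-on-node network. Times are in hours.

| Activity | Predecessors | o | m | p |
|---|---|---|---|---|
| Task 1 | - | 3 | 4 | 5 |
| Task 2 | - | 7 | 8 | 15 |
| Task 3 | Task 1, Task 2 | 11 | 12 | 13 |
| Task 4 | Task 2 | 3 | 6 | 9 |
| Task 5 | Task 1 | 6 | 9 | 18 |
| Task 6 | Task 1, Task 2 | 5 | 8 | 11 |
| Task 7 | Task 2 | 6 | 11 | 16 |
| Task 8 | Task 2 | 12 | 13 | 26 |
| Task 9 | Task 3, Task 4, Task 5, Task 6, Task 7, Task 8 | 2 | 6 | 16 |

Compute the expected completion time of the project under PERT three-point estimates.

te_Task 1 = (3 + 4·4 + 5)/6 = 24/6 = 4
te_Task 2 = (7 + 4·8 + 15)/6 = 54/6 = 9
te_Task 3 = (11 + 4·12 + 13)/6 = 72/6 = 12
te_Task 4 = (3 + 4·6 + 9)/6 = 36/6 = 6
te_Task 5 = (6 + 4·9 + 18)/6 = 60/6 = 10
te_Task 6 = (5 + 4·8 + 11)/6 = 48/6 = 8
te_Task 7 = (6 + 4·11 + 16)/6 = 66/6 = 11
te_Task 8 = (12 + 4·13 + 26)/6 = 90/6 = 15
te_Task 9 = (2 + 4·6 + 16)/6 = 42/6 = 7

Forward pass:
ES_Task 1 = 0; EF_Task 1 = 4
ES_Task 2 = 0; EF_Task 2 = 9
ES_Task 3 = max(EF_Task 1=4, EF_Task 2=9) = 9; EF_Task 3 = 9+12 = 21
ES_Task 4 = 9; EF_Task 4 = 9+6 = 15
ES_Task 5 = 4; EF_Task 5 = 4+10 = 14
ES_Task 6 = max(EF_Task 1=4, EF_Task 2=9) = 9; EF_Task 6 = 9+8 = 17
ES_Task 7 = 9; EF_Task 7 = 9+11 = 20
ES_Task 8 = 9; EF_Task 8 = 9+15 = 24
ES_Task 9 = max(EF_Task 3=21, EF_Task 4=15, EF_Task 5=14, EF_Task 6=17, EF_Task 7=20, EF_Task 8=24) = 24; EF_Task 9 = 24+7 = 31
Expected project duration μ = 31 hours. Critical path: Task 2 → Task 8 → Task 9.

31 hours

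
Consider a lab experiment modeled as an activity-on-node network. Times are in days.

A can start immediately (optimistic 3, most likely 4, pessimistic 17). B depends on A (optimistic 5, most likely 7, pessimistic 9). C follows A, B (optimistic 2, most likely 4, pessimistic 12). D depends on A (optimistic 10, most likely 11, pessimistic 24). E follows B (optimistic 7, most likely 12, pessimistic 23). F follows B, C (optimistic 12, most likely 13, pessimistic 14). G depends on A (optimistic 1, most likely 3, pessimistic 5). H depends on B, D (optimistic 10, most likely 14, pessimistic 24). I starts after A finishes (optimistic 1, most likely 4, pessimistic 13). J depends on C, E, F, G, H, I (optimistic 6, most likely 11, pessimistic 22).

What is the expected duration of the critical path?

46 days

te_A = (3 + 4·4 + 17)/6 = 36/6 = 6
te_B = (5 + 4·7 + 9)/6 = 42/6 = 7
te_C = (2 + 4·4 + 12)/6 = 30/6 = 5
te_D = (10 + 4·11 + 24)/6 = 78/6 = 13
te_E = (7 + 4·12 + 23)/6 = 78/6 = 13
te_F = (12 + 4·13 + 14)/6 = 78/6 = 13
te_G = (1 + 4·3 + 5)/6 = 18/6 = 3
te_H = (10 + 4·14 + 24)/6 = 90/6 = 15
te_I = (1 + 4·4 + 13)/6 = 30/6 = 5
te_J = (6 + 4·11 + 22)/6 = 72/6 = 12

Forward pass:
ES_A = 0; EF_A = 6
ES_B = 6; EF_B = 6+7 = 13
ES_C = max(EF_A=6, EF_B=13) = 13; EF_C = 13+5 = 18
ES_D = 6; EF_D = 6+13 = 19
ES_E = 13; EF_E = 13+13 = 26
ES_F = max(EF_B=13, EF_C=18) = 18; EF_F = 18+13 = 31
ES_G = 6; EF_G = 6+3 = 9
ES_H = max(EF_B=13, EF_D=19) = 19; EF_H = 19+15 = 34
ES_I = 6; EF_I = 6+5 = 11
ES_J = max(EF_C=18, EF_E=26, EF_F=31, EF_G=9, EF_H=34, EF_I=11) = 34; EF_J = 34+12 = 46
Expected project duration μ = 46 days. Critical path: A → D → H → J.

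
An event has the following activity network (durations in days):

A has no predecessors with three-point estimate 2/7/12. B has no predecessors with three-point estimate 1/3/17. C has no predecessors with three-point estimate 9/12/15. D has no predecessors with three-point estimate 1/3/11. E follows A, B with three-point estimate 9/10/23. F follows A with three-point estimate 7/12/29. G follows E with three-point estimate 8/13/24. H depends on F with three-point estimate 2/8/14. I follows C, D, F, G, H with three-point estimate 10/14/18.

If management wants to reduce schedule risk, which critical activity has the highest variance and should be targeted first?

G

te_A = (2 + 4·7 + 12)/6 = 42/6 = 7; σ²_A = ((12−2)/6)² = 2.778
te_B = (1 + 4·3 + 17)/6 = 30/6 = 5; σ²_B = ((17−1)/6)² = 7.111
te_C = (9 + 4·12 + 15)/6 = 72/6 = 12; σ²_C = ((15−9)/6)² = 1.000
te_D = (1 + 4·3 + 11)/6 = 24/6 = 4; σ²_D = ((11−1)/6)² = 2.778
te_E = (9 + 4·10 + 23)/6 = 72/6 = 12; σ²_E = ((23−9)/6)² = 5.444
te_F = (7 + 4·12 + 29)/6 = 84/6 = 14; σ²_F = ((29−7)/6)² = 13.444
te_G = (8 + 4·13 + 24)/6 = 84/6 = 14; σ²_G = ((24−8)/6)² = 7.111
te_H = (2 + 4·8 + 14)/6 = 48/6 = 8; σ²_H = ((14−2)/6)² = 4.000
te_I = (10 + 4·14 + 18)/6 = 84/6 = 14; σ²_I = ((18−10)/6)² = 1.778

Forward pass:
ES_A = 0; EF_A = 7
ES_B = 0; EF_B = 5
ES_C = 0; EF_C = 12
ES_D = 0; EF_D = 4
ES_E = max(EF_A=7, EF_B=5) = 7; EF_E = 7+12 = 19
ES_F = 7; EF_F = 7+14 = 21
ES_G = 19; EF_G = 19+14 = 33
ES_H = 21; EF_H = 21+8 = 29
ES_I = max(EF_C=12, EF_D=4, EF_F=21, EF_G=33, EF_H=29) = 33; EF_I = 33+14 = 47
Expected project duration μ = 47 days. Critical path: A → E → G → I.

Variances on critical path: σ²_A=2.778, σ²_E=5.444, σ²_G=7.111, σ²_I=1.778.
Largest is σ²_G = 7.111.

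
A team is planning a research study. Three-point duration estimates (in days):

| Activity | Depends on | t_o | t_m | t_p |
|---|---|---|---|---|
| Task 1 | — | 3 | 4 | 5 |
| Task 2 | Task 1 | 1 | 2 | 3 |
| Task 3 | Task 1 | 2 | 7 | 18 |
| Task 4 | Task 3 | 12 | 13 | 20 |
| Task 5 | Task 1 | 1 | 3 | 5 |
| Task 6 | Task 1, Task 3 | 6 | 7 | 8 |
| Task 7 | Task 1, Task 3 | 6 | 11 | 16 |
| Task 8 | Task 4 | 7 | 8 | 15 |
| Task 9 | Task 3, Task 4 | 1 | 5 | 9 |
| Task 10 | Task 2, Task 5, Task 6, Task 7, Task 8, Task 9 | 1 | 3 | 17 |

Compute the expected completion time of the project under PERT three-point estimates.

40 days

te_Task 1 = (3 + 4·4 + 5)/6 = 24/6 = 4
te_Task 2 = (1 + 4·2 + 3)/6 = 12/6 = 2
te_Task 3 = (2 + 4·7 + 18)/6 = 48/6 = 8
te_Task 4 = (12 + 4·13 + 20)/6 = 84/6 = 14
te_Task 5 = (1 + 4·3 + 5)/6 = 18/6 = 3
te_Task 6 = (6 + 4·7 + 8)/6 = 42/6 = 7
te_Task 7 = (6 + 4·11 + 16)/6 = 66/6 = 11
te_Task 8 = (7 + 4·8 + 15)/6 = 54/6 = 9
te_Task 9 = (1 + 4·5 + 9)/6 = 30/6 = 5
te_Task 10 = (1 + 4·3 + 17)/6 = 30/6 = 5

Forward pass:
ES_Task 1 = 0; EF_Task 1 = 4
ES_Task 2 = 4; EF_Task 2 = 4+2 = 6
ES_Task 3 = 4; EF_Task 3 = 4+8 = 12
ES_Task 4 = 12; EF_Task 4 = 12+14 = 26
ES_Task 5 = 4; EF_Task 5 = 4+3 = 7
ES_Task 6 = max(EF_Task 1=4, EF_Task 3=12) = 12; EF_Task 6 = 12+7 = 19
ES_Task 7 = max(EF_Task 1=4, EF_Task 3=12) = 12; EF_Task 7 = 12+11 = 23
ES_Task 8 = 26; EF_Task 8 = 26+9 = 35
ES_Task 9 = max(EF_Task 3=12, EF_Task 4=26) = 26; EF_Task 9 = 26+5 = 31
ES_Task 10 = max(EF_Task 2=6, EF_Task 5=7, EF_Task 6=19, EF_Task 7=23, EF_Task 8=35, EF_Task 9=31) = 35; EF_Task 10 = 35+5 = 40
Expected project duration μ = 40 days. Critical path: Task 1 → Task 3 → Task 4 → Task 8 → Task 10.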